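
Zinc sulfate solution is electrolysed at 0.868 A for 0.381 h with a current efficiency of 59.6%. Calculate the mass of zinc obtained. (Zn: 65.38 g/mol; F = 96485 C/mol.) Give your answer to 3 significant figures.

0.240 g

Q = 0.868 × 1371.6 = 1191 C
n(e⁻) = 1191 / 96485 = 0.01234 mol
Zn²⁺ + 2e⁻ → Zn, so theoretical m(Zn) = 0.006170 × 65.38 = 0.4034 g
Actual mass = 59.6% × 0.4034 = 0.240 g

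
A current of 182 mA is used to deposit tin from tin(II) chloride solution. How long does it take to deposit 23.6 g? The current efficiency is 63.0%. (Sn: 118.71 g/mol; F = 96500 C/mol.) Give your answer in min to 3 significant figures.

n(Sn) = 23.6 / 118.71 = 0.1988 mol
Sn²⁺ + 2e⁻ → Sn, so n(e⁻) = 2 × 0.1988 = 0.3976 mol
Q = 0.3976 × 96500 / 0.630 = 60900 C
t = Q / I = 60900 / 0.182 = 3.346×10^5 s = 5580 min

5580 min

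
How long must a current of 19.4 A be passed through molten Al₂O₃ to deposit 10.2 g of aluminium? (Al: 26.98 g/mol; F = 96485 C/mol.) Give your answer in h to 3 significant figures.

1.57 h

n(Al) = 10.2 / 26.98 = 0.3781 mol
Al³⁺ + 3e⁻ → Al, so n(e⁻) = 3 × 0.3781 = 1.134 mol
Q = 1.134 × 96485 = 1.094×10^5 C
t = Q / I = 1.094×10^5 / 19.4 = 5639 s = 1.57 h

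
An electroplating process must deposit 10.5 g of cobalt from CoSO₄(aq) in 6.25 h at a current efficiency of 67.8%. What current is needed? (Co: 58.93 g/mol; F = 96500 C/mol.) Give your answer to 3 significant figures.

2.25 A

n(Co) = 10.5 / 58.93 = 0.1782 mol
Co²⁺ + 2e⁻ → Co, so n(e⁻) = 2 × 0.1782 = 0.3564 mol
Q = 0.3564 × 96500 / 0.678 = 50730 C
I = Q / t = 50730 / 22500 s = 2.25 A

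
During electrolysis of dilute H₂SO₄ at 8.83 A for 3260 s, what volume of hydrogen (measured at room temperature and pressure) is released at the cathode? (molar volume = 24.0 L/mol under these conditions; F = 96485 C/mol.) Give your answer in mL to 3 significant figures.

Q = It = 8.83 × 3260 = 28790 C
n(e⁻) = 28790 / 96485 = 0.2984 mol
2H⁺ + 2e⁻ → H₂, so n(H₂) = 0.2984 / 2 = 0.1492 mol
V = 0.1492 × 24.0 = 3.581 L
= 3580 mL

3580 mL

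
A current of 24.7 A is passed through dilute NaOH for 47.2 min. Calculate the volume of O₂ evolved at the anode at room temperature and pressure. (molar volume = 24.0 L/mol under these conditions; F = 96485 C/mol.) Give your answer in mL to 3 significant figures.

Charge passed = 24.7 × 2832 = 69950 C
n(e⁻) = Q/F = 69950/96485 = 0.7250 mol
2H₂O → O₂ + 4H⁺ + 4e⁻, so n(O₂) = 0.7250 / 4 = 0.1813 mol
V = 0.1813 × 24.0 = 4.351 L
= 4350 mL

4350 mL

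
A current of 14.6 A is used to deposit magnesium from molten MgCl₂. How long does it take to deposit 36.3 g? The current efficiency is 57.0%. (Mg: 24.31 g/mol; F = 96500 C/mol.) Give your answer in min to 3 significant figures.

577 min

n(Mg) = 36.3 / 24.31 = 1.493 mol
Mg²⁺ + 2e⁻ → Mg, so n(e⁻) = 2 × 1.493 = 2.986 mol
Q = 2.986 × 96500 / 0.570 = 5.055×10^5 C
t = Q / I = 5.055×10^5 / 14.6 = 34620 s = 577 min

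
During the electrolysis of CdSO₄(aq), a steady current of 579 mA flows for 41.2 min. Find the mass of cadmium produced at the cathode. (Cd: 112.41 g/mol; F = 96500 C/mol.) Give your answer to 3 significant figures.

0.834 g

Q = 0.579 A × 2472 s = 1431 C
Moles of electrons = 1431 / 96500 = 0.01483 mol
Cd²⁺ + 2e⁻ → Cd, so n(Cd) = 0.01483 / 2 = 0.007415 mol
m = 0.007415 × 112.41 = 0.834 g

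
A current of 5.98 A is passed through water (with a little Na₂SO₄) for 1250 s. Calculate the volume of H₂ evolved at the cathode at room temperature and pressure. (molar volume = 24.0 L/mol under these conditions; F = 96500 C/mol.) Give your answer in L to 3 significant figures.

Q = It = 5.98 × 1250 = 7475 C
Moles of electrons = 7475 / 96500 = 0.07746 mol
2H⁺ + 2e⁻ → H₂, so n(H₂) = 0.07746 / 2 = 0.03873 mol
V = 0.03873 × 24.0 = 0.9295 L

0.930 L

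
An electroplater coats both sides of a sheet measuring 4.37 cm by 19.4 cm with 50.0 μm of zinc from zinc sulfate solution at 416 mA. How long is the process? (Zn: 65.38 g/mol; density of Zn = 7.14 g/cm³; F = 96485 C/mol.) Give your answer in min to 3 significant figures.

Plated area = 2 × 4.37 × 19.4 = 169.6 cm²
Volume = 169.6 × 50.0×10⁻⁴ cm = 0.8480 cm³
m(Zn) = 0.8480 × 7.14 = 6.055 g
n(Zn) = 6.055 / 65.38 = 0.09261 mol; n(e⁻) = 2 × 0.09261 = 0.1852 mol
Q = 0.1852 × 96485 = 17870 C
t = 17870 / 0.416 = 42960 s = 716 min

716 min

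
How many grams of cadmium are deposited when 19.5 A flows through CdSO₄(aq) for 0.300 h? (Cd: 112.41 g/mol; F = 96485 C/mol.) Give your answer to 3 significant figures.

Charge passed = 19.5 × 1080 = 21060 C
Moles of electrons = 21060 / 96485 = 0.2183 mol
Cd²⁺ + 2e⁻ → Cd, so n(Cd) = 0.2183 / 2 = 0.1092 mol
m = 0.1092 × 112.41 = 12.3 g

12.3 g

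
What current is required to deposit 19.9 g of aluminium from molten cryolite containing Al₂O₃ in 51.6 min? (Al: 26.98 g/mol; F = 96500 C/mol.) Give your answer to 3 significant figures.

n(Al) = 19.9 / 26.98 = 0.7376 mol
Al³⁺ + 3e⁻ → Al, so n(e⁻) = 3 × 0.7376 = 2.213 mol
Q = 2.213 × 96500 = 2.136×10^5 C
I = Q / t = 2.136×10^5 / 3096 s = 69.0 A

69.0 A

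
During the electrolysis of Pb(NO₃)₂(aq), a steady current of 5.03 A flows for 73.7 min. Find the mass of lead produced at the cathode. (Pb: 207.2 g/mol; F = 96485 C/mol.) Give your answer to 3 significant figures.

Q = 5.03 A × 4422 s = 22240 C
Moles of electrons = 22240 / 96485 = 0.2305 mol
Pb²⁺ + 2e⁻ → Pb, so n(Pb) = 0.2305 / 2 = 0.1153 mol
m = 0.1153 × 207.2 = 23.9 g

23.9 g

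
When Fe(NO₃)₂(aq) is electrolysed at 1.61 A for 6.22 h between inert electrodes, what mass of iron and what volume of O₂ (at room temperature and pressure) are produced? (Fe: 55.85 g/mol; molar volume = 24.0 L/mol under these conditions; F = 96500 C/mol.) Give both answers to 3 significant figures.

Q = 1.61 × 22392 = 36050 C; n(e⁻) = 36050 / 96500 = 0.3736 mol
Cathode: Fe²⁺ + 2e⁻ → Fe → n(Fe) = 0.3736/2 = 0.1868 mol → 10.4 g
Anode: 2H₂O → O₂ + 4H⁺ + 4e⁻ → n(O₂) = 0.3736/4 = 0.09340 mol → 2.24 L

10.4 g Fe; 2.24 L O₂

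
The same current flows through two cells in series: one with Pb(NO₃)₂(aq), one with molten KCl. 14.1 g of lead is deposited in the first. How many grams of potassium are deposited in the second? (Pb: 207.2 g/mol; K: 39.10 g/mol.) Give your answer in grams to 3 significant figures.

5.32 g

n(Pb) = 14.1 / 207.2 = 0.06805 mol
Pb²⁺ + 2e⁻ → Pb, so n(e⁻) = 2 × 0.06805 = 0.1361 mol
The cells are in series, so the same charge (and hence the same n(e⁻) = 0.1361 mol) passes through both.
K⁺ + e⁻ → K, so n(K) = 0.1361 mol
m(K) = 0.1361 × 39.10 = 5.32 g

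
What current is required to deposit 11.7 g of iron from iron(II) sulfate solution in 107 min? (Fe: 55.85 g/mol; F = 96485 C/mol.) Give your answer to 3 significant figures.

6.30 A

n(Fe) = 11.7 / 55.85 = 0.2095 mol
Fe²⁺ + 2e⁻ → Fe, so n(e⁻) = 2 × 0.2095 = 0.4190 mol
Q = 0.4190 × 96485 = 40430 C
I = Q / t = 40430 / 6420 s = 6.30 A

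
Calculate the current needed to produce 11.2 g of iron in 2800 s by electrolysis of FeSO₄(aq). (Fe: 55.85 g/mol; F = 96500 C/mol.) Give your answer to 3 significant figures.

n(Fe) = 11.2 / 55.85 = 0.2005 mol
Fe²⁺ + 2e⁻ → Fe, so n(e⁻) = 2 × 0.2005 = 0.4010 mol
Q = 0.4010 × 96500 = 38700 C
I = Q / t = 38700 / 2800 s = 13.8 A

13.8 A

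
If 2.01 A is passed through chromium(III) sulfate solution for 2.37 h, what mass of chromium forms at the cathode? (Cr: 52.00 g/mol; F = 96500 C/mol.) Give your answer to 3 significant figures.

3.08 g

Q = It = 2.01 × 8532 = 17150 C
n(e⁻) = 17150 / 96500 = 0.1777 mol
Cr³⁺ + 3e⁻ → Cr, so n(Cr) = 0.1777 / 3 = 0.05923 mol
m = 0.05923 × 52.00 = 3.08 g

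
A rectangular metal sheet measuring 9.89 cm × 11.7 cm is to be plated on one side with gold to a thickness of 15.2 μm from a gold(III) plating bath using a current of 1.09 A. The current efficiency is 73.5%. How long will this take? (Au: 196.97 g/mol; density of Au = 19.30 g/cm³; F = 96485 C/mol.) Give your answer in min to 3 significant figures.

Plated area = 9.89 × 11.7 = 115.7 cm²
Volume = 115.7 × 15.2×10⁻⁴ cm = 0.1759 cm³
m(Au) = 0.1759 × 19.30 = 3.395 g
n(Au) = 3.395 / 196.97 = 0.01724 mol; n(e⁻) = 3 × 0.01724 = 0.05172 mol
Q = 0.05172 × 96485 / 0.735 = 6789 C
t = 6789 / 1.09 = 6228 s = 104 min

104 min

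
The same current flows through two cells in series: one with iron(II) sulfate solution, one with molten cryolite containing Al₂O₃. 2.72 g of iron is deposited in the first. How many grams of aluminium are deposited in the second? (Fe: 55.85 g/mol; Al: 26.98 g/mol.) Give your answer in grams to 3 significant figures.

0.876 g

n(Fe) = 2.72 / 55.85 = 0.04870 mol
Fe²⁺ + 2e⁻ → Fe, so n(e⁻) = 2 × 0.04870 = 0.09740 mol
Since the cells are in series, n(e⁻) in the Al cell is also 0.09740 mol.
Al³⁺ + 3e⁻ → Al, so n(Al) = 0.09740 / 3 = 0.03247 mol
m(Al) = 0.03247 × 26.98 = 0.876 g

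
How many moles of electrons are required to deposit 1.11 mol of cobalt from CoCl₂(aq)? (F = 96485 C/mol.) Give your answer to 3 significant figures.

2.22 mol

Co²⁺ + 2e⁻ → Co, so n(e⁻) = 2 × 1.11 = 2.220 mol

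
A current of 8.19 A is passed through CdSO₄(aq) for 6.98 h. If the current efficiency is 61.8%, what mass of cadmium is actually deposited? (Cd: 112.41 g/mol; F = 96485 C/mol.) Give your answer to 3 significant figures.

74.1 g

Q = 8.19 × 25128 = 2.058×10^5 C
n(e⁻) = 2.058×10^5 / 96485 = 2.133 mol
Cd²⁺ + 2e⁻ → Cd, so theoretical m(Cd) = 1.067 × 112.41 = 119.9 g
Actual mass = 61.8% × 119.9 = 74.1 g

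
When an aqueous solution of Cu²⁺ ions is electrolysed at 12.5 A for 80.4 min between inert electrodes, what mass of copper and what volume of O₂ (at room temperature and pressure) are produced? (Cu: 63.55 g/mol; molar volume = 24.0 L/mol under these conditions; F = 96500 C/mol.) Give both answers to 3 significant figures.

19.9 g Cu; 3.75 L O₂

Q = 12.5 × 4824 = 60300 C; n(e⁻) = 60300 / 96500 = 0.6249 mol
Cathode: Cu²⁺ + 2e⁻ → Cu → n(Cu) = 0.6249/2 = 0.3125 mol → 19.9 g
Anode: 2H₂O → O₂ + 4H⁺ + 4e⁻ → n(O₂) = 0.6249/4 = 0.1562 mol → 3.75 L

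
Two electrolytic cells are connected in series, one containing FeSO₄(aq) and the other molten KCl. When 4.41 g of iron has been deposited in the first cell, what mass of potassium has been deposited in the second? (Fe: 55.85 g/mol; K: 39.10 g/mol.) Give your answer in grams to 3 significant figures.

n(Fe) = 4.41 / 55.85 = 0.07896 mol
Fe²⁺ + 2e⁻ → Fe, so n(e⁻) = 2 × 0.07896 = 0.1579 mol
Since the cells are in series, n(e⁻) in the K cell is also 0.1579 mol.
K⁺ + e⁻ → K, so n(K) = 0.1579 mol
m(K) = 0.1579 × 39.10 = 6.17 g

6.17 g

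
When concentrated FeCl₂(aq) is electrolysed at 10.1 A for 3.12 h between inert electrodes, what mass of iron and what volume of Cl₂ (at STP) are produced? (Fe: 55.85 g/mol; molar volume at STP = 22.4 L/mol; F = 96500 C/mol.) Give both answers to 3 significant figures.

Q = 10.1 × 11232 = 1.134×10^5 C; n(e⁻) = 1.134×10^5 / 96500 = 1.175 mol
Cathode: Fe²⁺ + 2e⁻ → Fe → n(Fe) = 1.175/2 = 0.5875 mol → 32.8 g
Anode: 2Cl⁻ → Cl₂ + 2e⁻ → n(Cl₂) = 1.175/2 = 0.5875 mol → 13.2 L

32.8 g Fe; 13.2 L Cl₂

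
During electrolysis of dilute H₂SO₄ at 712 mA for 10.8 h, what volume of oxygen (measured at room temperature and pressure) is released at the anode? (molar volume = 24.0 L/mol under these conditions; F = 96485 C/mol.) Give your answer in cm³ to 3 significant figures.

Q = It = 0.712 × 38880 = 27680 C
n(e⁻) = 27680 / 96485 = 0.2869 mol
2H₂O → O₂ + 4H⁺ + 4e⁻, so n(O₂) = 0.2869 / 4 = 0.07173 mol
V = 0.07173 × 24.0 = 1.722 L
= 1720 cm³

1720 cm³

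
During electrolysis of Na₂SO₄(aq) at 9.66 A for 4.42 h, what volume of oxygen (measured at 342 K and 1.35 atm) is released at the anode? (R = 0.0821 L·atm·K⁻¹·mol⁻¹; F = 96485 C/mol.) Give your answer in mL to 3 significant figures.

8280 mL

Q = It = 9.66 × 15912 = 1.537×10^5 C
n(e⁻) = 1.537×10^5 / 96485 = 1.593 mol
2H₂O → O₂ + 4H⁺ + 4e⁻, so n(O₂) = 1.593 / 4 = 0.3983 mol
V = nRT/P = 0.3983 × 0.0821 × 342 / 1.35 = 8.284 L
= 8280 mL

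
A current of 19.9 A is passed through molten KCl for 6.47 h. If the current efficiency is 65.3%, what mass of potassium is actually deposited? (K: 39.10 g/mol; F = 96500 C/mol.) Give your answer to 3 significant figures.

Q = 19.9 × 23292 = 4.635×10^5 C
n(e⁻) = 4.635×10^5 / 96500 = 4.803 mol
K⁺ + e⁻ → K, so theoretical m(K) = 4.803 × 39.10 = 187.8 g
Actual mass = 65.3% × 187.8 = 123 g

123 g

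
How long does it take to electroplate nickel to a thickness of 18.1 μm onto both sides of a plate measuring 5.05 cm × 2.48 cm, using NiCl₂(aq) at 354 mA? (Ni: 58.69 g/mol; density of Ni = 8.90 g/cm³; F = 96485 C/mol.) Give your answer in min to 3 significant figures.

62.5 min

Plated area = 2 × 5.05 × 2.48 = 25.05 cm²
Volume = 25.05 × 18.1×10⁻⁴ cm = 0.04534 cm³
m(Ni) = 0.04534 × 8.90 = 0.4035 g
n(Ni) = 0.4035 / 58.69 = 0.006875 mol; n(e⁻) = 2 × 0.006875 = 0.01375 mol
Q = 0.01375 × 96485 = 1327 C
t = 1327 / 0.354 = 3749 s = 62.5 min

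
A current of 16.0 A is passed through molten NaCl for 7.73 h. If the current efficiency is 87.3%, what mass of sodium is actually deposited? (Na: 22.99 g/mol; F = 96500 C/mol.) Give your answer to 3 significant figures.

Q = 16.0 × 27828 = 4.452×10^5 C
n(e⁻) = 4.452×10^5 / 96500 = 4.613 mol
Na⁺ + e⁻ → Na, so theoretical m(Na) = 4.613 × 22.99 = 106.1 g
Actual mass = 87.3% × 106.1 = 92.6 g

92.6 g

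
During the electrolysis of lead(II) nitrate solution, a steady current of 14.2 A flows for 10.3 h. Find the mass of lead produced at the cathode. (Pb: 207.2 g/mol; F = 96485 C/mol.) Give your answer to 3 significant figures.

Q = 14.2 A × 37080 s = 5.265×10^5 C
Moles of electrons = 5.265×10^5 / 96485 = 5.457 mol
Pb²⁺ + 2e⁻ → Pb, so n(Pb) = 5.457 / 2 = 2.729 mol
m = 2.729 × 207.2 = 565 g

565 g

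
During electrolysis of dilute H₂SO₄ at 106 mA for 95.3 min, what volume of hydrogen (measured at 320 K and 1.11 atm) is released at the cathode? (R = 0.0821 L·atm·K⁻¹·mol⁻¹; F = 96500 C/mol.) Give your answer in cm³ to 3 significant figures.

74.3 cm³

Q = It = 0.106 × 5718 = 606.1 C
Moles of electrons = 606.1 / 96500 = 0.006281 mol
2H⁺ + 2e⁻ → H₂, so n(H₂) = 0.006281 / 2 = 0.003141 mol
V = nRT/P = 0.003141 × 0.0821 × 320 / 1.11 = 0.07434 L
= 74.3 cm³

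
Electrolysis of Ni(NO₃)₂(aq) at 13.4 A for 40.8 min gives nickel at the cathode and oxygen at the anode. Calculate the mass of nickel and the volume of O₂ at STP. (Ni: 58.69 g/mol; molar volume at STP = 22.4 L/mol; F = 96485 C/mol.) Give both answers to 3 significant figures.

Q = 13.4 × 2448 = 32800 C; n(e⁻) = 32800 / 96485 = 0.3399 mol
Cathode: Ni²⁺ + 2e⁻ → Ni → n(Ni) = 0.3399/2 = 0.1700 mol → 9.98 g
Anode: 2H₂O → O₂ + 4H⁺ + 4e⁻ → n(O₂) = 0.3399/4 = 0.08498 mol → 1.90 L

9.98 g Ni; 1.90 L O₂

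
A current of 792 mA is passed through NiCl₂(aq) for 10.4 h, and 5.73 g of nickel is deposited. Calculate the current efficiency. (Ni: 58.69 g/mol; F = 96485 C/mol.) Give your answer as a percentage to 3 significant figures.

Q = 0.792 × 37440 = 29650 C
n(e⁻) = 29650 / 96485 = 0.3073 mol
Ni²⁺ + 2e⁻ → Ni, so theoretical n(Ni) = 0.1537 mol → 9.021 g
Efficiency = 5.73 / 9.021 = 0.6352 = 63.5%

63.5%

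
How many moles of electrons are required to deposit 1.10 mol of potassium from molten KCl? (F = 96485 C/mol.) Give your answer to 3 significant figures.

K⁺ + e⁻ → K, so n(e⁻) = 1 × 1.10 = 1.100 mol

1.10 mol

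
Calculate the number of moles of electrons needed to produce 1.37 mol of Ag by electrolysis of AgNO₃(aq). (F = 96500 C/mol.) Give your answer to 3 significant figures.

Ag⁺ + e⁻ → Ag, so n(e⁻) = 1 × 1.37 = 1.370 mol

1.37 mol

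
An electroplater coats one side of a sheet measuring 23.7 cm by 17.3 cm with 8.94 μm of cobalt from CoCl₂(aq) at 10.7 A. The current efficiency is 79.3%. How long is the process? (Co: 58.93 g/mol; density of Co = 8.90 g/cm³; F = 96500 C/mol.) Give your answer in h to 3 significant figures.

Plated area = 23.7 × 17.3 = 410.0 cm²
Volume = 410.0 × 8.94×10⁻⁴ cm = 0.3665 cm³
m(Co) = 0.3665 × 8.90 = 3.262 g
n(Co) = 3.262 / 58.93 = 0.05535 mol; n(e⁻) = 2 × 0.05535 = 0.1107 mol
Q = 0.1107 × 96500 / 0.793 = 13470 C
t = 13470 / 10.7 = 1259 s = 0.350 h

0.350 h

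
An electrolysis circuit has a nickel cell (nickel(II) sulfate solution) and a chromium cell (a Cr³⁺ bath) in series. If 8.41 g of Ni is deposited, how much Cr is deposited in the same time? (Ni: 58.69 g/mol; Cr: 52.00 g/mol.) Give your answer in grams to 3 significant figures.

4.97 g

n(Ni) = 8.41 / 58.69 = 0.1433 mol
Ni²⁺ + 2e⁻ → Ni, so n(e⁻) = 2 × 0.1433 = 0.2866 mol
The cells are in series, so the same charge (and hence the same n(e⁻) = 0.2866 mol) passes through both.
Cr³⁺ + 3e⁻ → Cr, so n(Cr) = 0.2866 / 3 = 0.09553 mol
m(Cr) = 0.09553 × 52.00 = 4.97 g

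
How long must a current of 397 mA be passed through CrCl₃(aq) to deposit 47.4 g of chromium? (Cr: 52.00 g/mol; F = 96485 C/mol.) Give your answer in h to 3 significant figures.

n(Cr) = 47.4 / 52.00 = 0.9115 mol
Cr³⁺ + 3e⁻ → Cr, so n(e⁻) = 3 × 0.9115 = 2.735 mol
Q = 2.735 × 96485 = 2.639×10^5 C
t = Q / I = 2.639×10^5 / 0.397 = 6.647×10^5 s = 185 h

185 h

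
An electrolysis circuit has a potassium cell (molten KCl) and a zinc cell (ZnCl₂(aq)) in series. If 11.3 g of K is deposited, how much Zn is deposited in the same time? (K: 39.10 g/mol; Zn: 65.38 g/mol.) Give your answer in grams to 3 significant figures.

n(K) = 11.3 / 39.10 = 0.2890 mol
K⁺ + e⁻ → K, so n(e⁻) = 0.2890 mol
Same current for the same time ⇒ same n(e⁻) = 0.2890 mol in both cells.
Zn²⁺ + 2e⁻ → Zn, so n(Zn) = 0.2890 / 2 = 0.1445 mol
m(Zn) = 0.1445 × 65.38 = 9.45 g

9.45 g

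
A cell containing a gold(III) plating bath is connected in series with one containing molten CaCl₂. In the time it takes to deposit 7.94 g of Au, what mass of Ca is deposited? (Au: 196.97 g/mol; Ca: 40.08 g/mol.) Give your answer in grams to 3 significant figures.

n(Au) = 7.94 / 196.97 = 0.04031 mol
Au³⁺ + 3e⁻ → Au, so n(e⁻) = 3 × 0.04031 = 0.1209 mol
In series, the same 0.1209 mol of electrons flows through the second cell.
Ca²⁺ + 2e⁻ → Ca, so n(Ca) = 0.1209 / 2 = 0.06045 mol
m(Ca) = 0.06045 × 40.08 = 2.42 g

2.42 g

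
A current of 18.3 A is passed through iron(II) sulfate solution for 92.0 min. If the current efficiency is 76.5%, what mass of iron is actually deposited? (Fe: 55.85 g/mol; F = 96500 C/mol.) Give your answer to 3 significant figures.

Q = 18.3 × 5520 = 1.010×10^5 C
n(e⁻) = 1.010×10^5 / 96500 = 1.047 mol
Fe²⁺ + 2e⁻ → Fe, so theoretical m(Fe) = 0.5235 × 55.85 = 29.24 g
Actual mass = 76.5% × 29.24 = 22.4 g

22.4 g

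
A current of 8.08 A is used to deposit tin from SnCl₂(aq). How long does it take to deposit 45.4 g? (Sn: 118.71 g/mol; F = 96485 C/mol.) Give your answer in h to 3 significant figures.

2.54 h

n(Sn) = 45.4 / 118.71 = 0.3824 mol
Sn²⁺ + 2e⁻ → Sn, so n(e⁻) = 2 × 0.3824 = 0.7648 mol
Q = 0.7648 × 96485 = 73790 C
t = Q / I = 73790 / 8.08 = 9132 s = 2.54 h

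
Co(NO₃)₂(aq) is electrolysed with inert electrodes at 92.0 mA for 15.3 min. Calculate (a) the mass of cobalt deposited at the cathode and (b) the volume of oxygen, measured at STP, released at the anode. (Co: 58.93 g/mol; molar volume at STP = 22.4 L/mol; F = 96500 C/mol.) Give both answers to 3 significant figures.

Q = 0.0920 × 918 = 84.46 C; n(e⁻) = 84.46 / 96500 = 8.752×10^-4 mol
Cathode: Co²⁺ + 2e⁻ → Co → n(Co) = 8.752×10^-4/2 = 4.376×10^-4 mol → 0.0258 g
Anode: 2H₂O → O₂ + 4H⁺ + 4e⁻ → n(O₂) = 8.752×10^-4/4 = 2.188×10^-4 mol → 0.00490 L

0.0258 g Co; 0.00490 L O₂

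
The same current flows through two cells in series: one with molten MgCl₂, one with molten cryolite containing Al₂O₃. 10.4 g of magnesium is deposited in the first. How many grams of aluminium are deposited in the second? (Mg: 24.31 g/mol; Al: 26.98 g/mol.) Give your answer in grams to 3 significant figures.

7.69 g

n(Mg) = 10.4 / 24.31 = 0.4278 mol
Mg²⁺ + 2e⁻ → Mg, so n(e⁻) = 2 × 0.4278 = 0.8556 mol
Same current for the same time ⇒ same n(e⁻) = 0.8556 mol in both cells.
Al³⁺ + 3e⁻ → Al, so n(Al) = 0.8556 / 3 = 0.2852 mol
m(Al) = 0.2852 × 26.98 = 7.69 g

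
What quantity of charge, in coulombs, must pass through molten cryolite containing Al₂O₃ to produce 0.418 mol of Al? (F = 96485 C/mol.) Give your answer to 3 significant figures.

1.21×10^5 C

Al³⁺ + 3e⁻ → Al, so n(e⁻) = 3 × 0.418 = 1.254 mol
Q = 1.254 × 96485 = 1.210×10^5 C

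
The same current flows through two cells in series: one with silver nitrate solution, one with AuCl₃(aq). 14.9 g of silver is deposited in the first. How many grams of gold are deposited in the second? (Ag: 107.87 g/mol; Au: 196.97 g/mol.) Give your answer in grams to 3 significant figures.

n(Ag) = 14.9 / 107.87 = 0.1381 mol
Ag⁺ + e⁻ → Ag, so n(e⁻) = 0.1381 mol
In series, the same 0.1381 mol of electrons flows through the second cell.
Au³⁺ + 3e⁻ → Au, so n(Au) = 0.1381 / 3 = 0.04603 mol
m(Au) = 0.04603 × 196.97 = 9.07 g

9.07 g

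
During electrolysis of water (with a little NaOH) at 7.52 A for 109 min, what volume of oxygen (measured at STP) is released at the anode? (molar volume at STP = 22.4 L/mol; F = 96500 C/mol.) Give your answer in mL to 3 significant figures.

2850 mL

Q = It = 7.52 × 6540 = 49180 C
n(e⁻) = 49180 / 96500 = 0.5096 mol
2H₂O → O₂ + 4H⁺ + 4e⁻, so n(O₂) = 0.5096 / 4 = 0.1274 mol
V = 0.1274 × 22.4 = 2.854 L
= 2850 mL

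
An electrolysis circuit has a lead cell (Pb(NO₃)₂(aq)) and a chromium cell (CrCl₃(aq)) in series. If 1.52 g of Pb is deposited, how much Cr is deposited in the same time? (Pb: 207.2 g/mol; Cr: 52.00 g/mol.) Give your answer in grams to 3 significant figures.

0.254 g

n(Pb) = 1.52 / 207.2 = 0.007336 mol
Pb²⁺ + 2e⁻ → Pb, so n(e⁻) = 2 × 0.007336 = 0.01467 mol
Since the cells are in series, n(e⁻) in the Cr cell is also 0.01467 mol.
Cr³⁺ + 3e⁻ → Cr, so n(Cr) = 0.01467 / 3 = 0.004890 mol
m(Cr) = 0.004890 × 52.00 = 0.254 g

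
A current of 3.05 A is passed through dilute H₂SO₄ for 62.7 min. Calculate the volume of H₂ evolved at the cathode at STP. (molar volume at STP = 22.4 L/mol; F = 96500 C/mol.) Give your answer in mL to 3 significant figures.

Charge passed = 3.05 × 3762 = 11470 C
n(e⁻) = 11470 / 96500 = 0.1189 mol
2H⁺ + 2e⁻ → H₂, so n(H₂) = 0.1189 / 2 = 0.05945 mol
V = 0.05945 × 22.4 = 1.332 L
= 1330 mL

1330 mL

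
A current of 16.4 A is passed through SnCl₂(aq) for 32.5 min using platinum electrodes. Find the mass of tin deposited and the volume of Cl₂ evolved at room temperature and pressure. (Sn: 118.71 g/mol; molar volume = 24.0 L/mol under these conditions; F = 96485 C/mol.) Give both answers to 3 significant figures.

Q = 16.4 × 1950 = 31980 C; n(e⁻) = 31980 / 96485 = 0.3315 mol
Cathode: Sn²⁺ + 2e⁻ → Sn → n(Sn) = 0.3315/2 = 0.1658 mol → 19.7 g
Anode: 2Cl⁻ → Cl₂ + 2e⁻ → n(Cl₂) = 0.3315/2 = 0.1658 mol → 3.98 L

19.7 g Sn; 3.98 L Cl₂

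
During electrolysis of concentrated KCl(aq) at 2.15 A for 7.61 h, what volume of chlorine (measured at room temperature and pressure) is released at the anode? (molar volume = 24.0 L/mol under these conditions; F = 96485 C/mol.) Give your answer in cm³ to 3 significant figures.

7330 cm³

Charge passed = 2.15 × 27396 = 58900 C
n(e⁻) = Q/F = 58900/96485 = 0.6105 mol
2Cl⁻ → Cl₂ + 2e⁻, so n(Cl₂) = 0.6105 / 2 = 0.3053 mol
V = 0.3053 × 24.0 = 7.327 L
= 7330 cm³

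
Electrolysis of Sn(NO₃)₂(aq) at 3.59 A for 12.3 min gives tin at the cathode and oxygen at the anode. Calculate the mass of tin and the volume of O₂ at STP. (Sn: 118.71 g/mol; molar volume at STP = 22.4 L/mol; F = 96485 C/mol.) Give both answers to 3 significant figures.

1.63 g Sn; 0.154 L O₂

Q = 3.59 × 738 = 2649 C; n(e⁻) = 2649 / 96485 = 0.02746 mol
Cathode: Sn²⁺ + 2e⁻ → Sn → n(Sn) = 0.02746/2 = 0.01373 mol → 1.63 g
Anode: 2H₂O → O₂ + 4H⁺ + 4e⁻ → n(O₂) = 0.02746/4 = 0.006865 mol → 0.154 L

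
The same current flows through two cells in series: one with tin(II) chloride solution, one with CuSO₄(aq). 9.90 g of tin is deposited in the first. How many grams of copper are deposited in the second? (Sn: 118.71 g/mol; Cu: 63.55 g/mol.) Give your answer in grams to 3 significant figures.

n(Sn) = 9.90 / 118.71 = 0.08340 mol
Sn²⁺ + 2e⁻ → Sn, so n(e⁻) = 2 × 0.08340 = 0.1668 mol
Since the cells are in series, n(e⁻) in the Cu cell is also 0.1668 mol.
Cu²⁺ + 2e⁻ → Cu, so n(Cu) = 0.1668 / 2 = 0.08340 mol
m(Cu) = 0.08340 × 63.55 = 5.30 g

5.30 g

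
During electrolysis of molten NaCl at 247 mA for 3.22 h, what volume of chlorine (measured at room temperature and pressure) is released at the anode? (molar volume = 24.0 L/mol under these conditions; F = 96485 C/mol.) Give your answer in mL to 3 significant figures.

356 mL

Q = It = 0.247 × 11592 = 2863 C
Moles of electrons = 2863 / 96485 = 0.02967 mol
2Cl⁻ → Cl₂ + 2e⁻, so n(Cl₂) = 0.02967 / 2 = 0.01484 mol
V = 0.01484 × 24.0 = 0.3562 L
= 356 mL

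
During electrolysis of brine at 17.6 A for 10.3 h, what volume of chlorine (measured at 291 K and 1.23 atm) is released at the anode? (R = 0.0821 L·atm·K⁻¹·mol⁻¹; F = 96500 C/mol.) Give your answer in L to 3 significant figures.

65.7 L

Q = It = 17.6 × 37080 = 6.526×10^5 C
n(e⁻) = 6.526×10^5 / 96500 = 6.763 mol
2Cl⁻ → Cl₂ + 2e⁻, so n(Cl₂) = 6.763 / 2 = 3.382 mol
V = nRT/P = 3.382 × 0.0821 × 291 / 1.23 = 65.69 L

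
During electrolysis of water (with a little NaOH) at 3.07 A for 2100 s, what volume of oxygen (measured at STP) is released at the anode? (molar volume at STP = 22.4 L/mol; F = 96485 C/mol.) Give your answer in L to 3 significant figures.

Q = It = 3.07 × 2100 = 6447 C
n(e⁻) = 6447 / 96485 = 0.06682 mol
2H₂O → O₂ + 4H⁺ + 4e⁻, so n(O₂) = 0.06682 / 4 = 0.01671 mol
V = 0.01671 × 22.4 = 0.3743 L

0.374 L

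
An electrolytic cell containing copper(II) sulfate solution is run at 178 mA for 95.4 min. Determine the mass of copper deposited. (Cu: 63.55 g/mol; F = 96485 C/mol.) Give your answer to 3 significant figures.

0.336 g

Q = It = 0.178 × 5724 = 1019 C
n(e⁻) = 1019 / 96485 = 0.01056 mol
Cu²⁺ + 2e⁻ → Cu, so n(Cu) = 0.01056 / 2 = 0.005280 mol
m = 0.005280 × 63.55 = 0.336 g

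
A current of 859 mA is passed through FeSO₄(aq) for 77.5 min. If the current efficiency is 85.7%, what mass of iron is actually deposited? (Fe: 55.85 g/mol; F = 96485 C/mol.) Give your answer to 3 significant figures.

0.991 g

Q = 0.859 × 4650 = 3994 C
n(e⁻) = 3994 / 96485 = 0.04140 mol
Fe²⁺ + 2e⁻ → Fe, so theoretical m(Fe) = 0.02070 × 55.85 = 1.156 g
Actual mass = 85.7% × 1.156 = 0.991 g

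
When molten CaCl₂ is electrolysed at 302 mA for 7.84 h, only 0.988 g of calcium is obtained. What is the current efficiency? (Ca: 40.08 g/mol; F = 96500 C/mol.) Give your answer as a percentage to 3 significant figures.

Q = 0.302 × 28224 = 8524 C
n(e⁻) = 8524 / 96500 = 0.08833 mol
Ca²⁺ + 2e⁻ → Ca, so theoretical n(Ca) = 0.04417 mol → 1.770 g
Efficiency = 0.988 / 1.770 = 0.5582 = 55.8%

55.8%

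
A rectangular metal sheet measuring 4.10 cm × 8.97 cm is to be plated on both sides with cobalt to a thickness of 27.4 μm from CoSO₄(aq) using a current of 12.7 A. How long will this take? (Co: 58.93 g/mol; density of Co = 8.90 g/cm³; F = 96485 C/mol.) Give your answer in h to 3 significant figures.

0.128 h

Plated area = 2 × 4.10 × 8.97 = 73.55 cm²
Volume = 73.55 × 27.4×10⁻⁴ cm = 0.2015 cm³
m(Co) = 0.2015 × 8.90 = 1.793 g
n(Co) = 1.793 / 58.93 = 0.03043 mol; n(e⁻) = 2 × 0.03043 = 0.06086 mol
Q = 0.06086 × 96485 = 5872 C
t = 5872 / 12.7 = 462.4 s = 0.128 h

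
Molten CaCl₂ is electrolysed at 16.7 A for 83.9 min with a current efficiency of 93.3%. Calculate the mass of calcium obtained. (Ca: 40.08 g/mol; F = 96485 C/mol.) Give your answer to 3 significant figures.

16.3 g

Q = 16.7 × 5034 = 84070 C
n(e⁻) = 84070 / 96485 = 0.8713 mol
Ca²⁺ + 2e⁻ → Ca, so theoretical m(Ca) = 0.4357 × 40.08 = 17.46 g
Actual mass = 93.3% × 17.46 = 16.3 g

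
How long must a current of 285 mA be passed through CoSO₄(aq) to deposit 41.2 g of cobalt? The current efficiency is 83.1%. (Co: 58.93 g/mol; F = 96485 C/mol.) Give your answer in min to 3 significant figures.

n(Co) = 41.2 / 58.93 = 0.6991 mol
Co²⁺ + 2e⁻ → Co, so n(e⁻) = 2 × 0.6991 = 1.398 mol
Q = 1.398 × 96485 / 0.831 = 1.623×10^5 C
t = Q / I = 1.623×10^5 / 0.285 = 5.695×10^5 s = 9490 min

9490 min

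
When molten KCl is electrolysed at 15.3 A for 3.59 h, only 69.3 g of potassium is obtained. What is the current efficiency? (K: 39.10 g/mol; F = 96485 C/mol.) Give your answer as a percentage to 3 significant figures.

86.5%

Q = 15.3 × 12924 = 1.977×10^5 C
n(e⁻) = 1.977×10^5 / 96485 = 2.049 mol
K⁺ + e⁻ → K, so theoretical n(K) = 2.049 mol → 80.12 g
Efficiency = 69.3 / 80.12 = 0.8650 = 86.5%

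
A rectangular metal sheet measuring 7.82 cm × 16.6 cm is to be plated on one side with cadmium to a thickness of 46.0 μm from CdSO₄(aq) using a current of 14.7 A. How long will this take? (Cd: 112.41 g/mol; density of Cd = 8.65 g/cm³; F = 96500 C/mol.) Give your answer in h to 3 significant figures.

0.168 h

Plated area = 7.82 × 16.6 = 129.8 cm²
Volume = 129.8 × 46.0×10⁻⁴ cm = 0.5971 cm³
m(Cd) = 0.5971 × 8.65 = 5.165 g
n(Cd) = 5.165 / 112.41 = 0.04595 mol; n(e⁻) = 2 × 0.04595 = 0.09190 mol
Q = 0.09190 × 96500 = 8868 C
t = 8868 / 14.7 = 603.3 s = 0.168 h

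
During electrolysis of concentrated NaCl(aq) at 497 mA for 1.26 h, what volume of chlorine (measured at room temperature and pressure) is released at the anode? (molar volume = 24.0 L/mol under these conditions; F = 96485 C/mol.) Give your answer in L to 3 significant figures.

0.280 L

Q = 0.497 A × 4536 s = 2254 C
Moles of electrons = 2254 / 96485 = 0.02336 mol
2Cl⁻ → Cl₂ + 2e⁻, so n(Cl₂) = 0.02336 / 2 = 0.01168 mol
V = 0.01168 × 24.0 = 0.2803 L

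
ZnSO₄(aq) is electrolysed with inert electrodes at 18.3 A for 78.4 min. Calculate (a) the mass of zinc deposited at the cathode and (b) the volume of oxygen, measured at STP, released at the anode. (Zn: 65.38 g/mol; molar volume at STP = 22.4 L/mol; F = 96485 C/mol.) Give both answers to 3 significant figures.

29.2 g Zn; 5.00 L O₂

Q = 18.3 × 4704 = 86080 C; n(e⁻) = 86080 / 96485 = 0.8922 mol
Cathode: Zn²⁺ + 2e⁻ → Zn → n(Zn) = 0.8922/2 = 0.4461 mol → 29.2 g
Anode: 2H₂O → O₂ + 4H⁺ + 4e⁻ → n(O₂) = 0.8922/4 = 0.2231 mol → 5.00 L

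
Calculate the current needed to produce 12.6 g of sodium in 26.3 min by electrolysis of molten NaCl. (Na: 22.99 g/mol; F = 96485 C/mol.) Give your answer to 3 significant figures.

n(Na) = 12.6 / 22.99 = 0.5481 mol
Na⁺ + e⁻ → Na, so n(e⁻) = 0.5481 mol
Q = 0.5481 × 96485 = 52880 C
I = Q / t = 52880 / 1578 s = 33.5 A

33.5 A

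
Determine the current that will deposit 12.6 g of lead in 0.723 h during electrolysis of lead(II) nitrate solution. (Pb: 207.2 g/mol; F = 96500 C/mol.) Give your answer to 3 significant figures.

4.51 A

n(Pb) = 12.6 / 207.2 = 0.06081 mol
Pb²⁺ + 2e⁻ → Pb, so n(e⁻) = 2 × 0.06081 = 0.1216 mol
Q = 0.1216 × 96500 = 11730 C
I = Q / t = 11730 / 2602.8 s = 4.51 A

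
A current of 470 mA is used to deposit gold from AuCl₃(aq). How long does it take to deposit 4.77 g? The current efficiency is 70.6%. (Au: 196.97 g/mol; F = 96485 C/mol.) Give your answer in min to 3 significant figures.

n(Au) = 4.77 / 196.97 = 0.02422 mol
Au³⁺ + 3e⁻ → Au, so n(e⁻) = 3 × 0.02422 = 0.07266 mol
Q = 0.07266 × 96485 / 0.706 = 9930 C
t = Q / I = 9930 / 0.470 = 21130 s = 352 min

352 min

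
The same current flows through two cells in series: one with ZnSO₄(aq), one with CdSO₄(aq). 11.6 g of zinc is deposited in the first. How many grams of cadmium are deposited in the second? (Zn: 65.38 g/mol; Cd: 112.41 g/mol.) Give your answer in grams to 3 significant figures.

19.9 g

n(Zn) = 11.6 / 65.38 = 0.1774 mol
Zn²⁺ + 2e⁻ → Zn, so n(e⁻) = 2 × 0.1774 = 0.3548 mol
The cells are in series, so the same charge (and hence the same n(e⁻) = 0.3548 mol) passes through both.
Cd²⁺ + 2e⁻ → Cd, so n(Cd) = 0.3548 / 2 = 0.1774 mol
m(Cd) = 0.1774 × 112.41 = 19.9 g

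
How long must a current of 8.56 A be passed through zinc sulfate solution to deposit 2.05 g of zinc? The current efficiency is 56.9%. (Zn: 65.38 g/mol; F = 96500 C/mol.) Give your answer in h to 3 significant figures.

0.345 h

n(Zn) = 2.05 / 65.38 = 0.03136 mol
Zn²⁺ + 2e⁻ → Zn, so n(e⁻) = 2 × 0.03136 = 0.06272 mol
Q = 0.06272 × 96500 / 0.569 = 10640 C
t = Q / I = 10640 / 8.56 = 1243 s = 0.345 h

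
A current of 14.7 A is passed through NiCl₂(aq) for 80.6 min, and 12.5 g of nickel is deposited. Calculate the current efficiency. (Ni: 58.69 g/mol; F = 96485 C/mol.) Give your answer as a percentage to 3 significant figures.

Q = 14.7 × 4836 = 71090 C
n(e⁻) = 71090 / 96485 = 0.7368 mol
Ni²⁺ + 2e⁻ → Ni, so theoretical n(Ni) = 0.3684 mol → 21.62 g
Efficiency = 12.5 / 21.62 = 0.5782 = 57.8%

57.8%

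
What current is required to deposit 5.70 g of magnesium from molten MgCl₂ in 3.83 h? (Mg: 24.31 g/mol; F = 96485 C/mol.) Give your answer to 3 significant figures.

n(Mg) = 5.70 / 24.31 = 0.2345 mol
Mg²⁺ + 2e⁻ → Mg, so n(e⁻) = 2 × 0.2345 = 0.4690 mol
Q = 0.4690 × 96485 = 45250 C
I = Q / t = 45250 / 13788 s = 3.28 A

3.28 A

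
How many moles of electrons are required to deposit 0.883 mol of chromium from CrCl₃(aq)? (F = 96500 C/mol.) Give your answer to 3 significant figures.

Cr³⁺ + 3e⁻ → Cr, so n(e⁻) = 3 × 0.883 = 2.649 mol

2.65 mol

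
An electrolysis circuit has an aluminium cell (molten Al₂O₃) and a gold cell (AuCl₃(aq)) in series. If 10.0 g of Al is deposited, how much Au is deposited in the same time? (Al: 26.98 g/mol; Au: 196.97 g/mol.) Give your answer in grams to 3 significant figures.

n(Al) = 10.0 / 26.98 = 0.3706 mol
Al³⁺ + 3e⁻ → Al, so n(e⁻) = 3 × 0.3706 = 1.112 mol
The cells are in series, so the same charge (and hence the same n(e⁻) = 1.112 mol) passes through both.
Au³⁺ + 3e⁻ → Au, so n(Au) = 1.112 / 3 = 0.3707 mol
m(Au) = 0.3707 × 196.97 = 73.0 g

73.0 g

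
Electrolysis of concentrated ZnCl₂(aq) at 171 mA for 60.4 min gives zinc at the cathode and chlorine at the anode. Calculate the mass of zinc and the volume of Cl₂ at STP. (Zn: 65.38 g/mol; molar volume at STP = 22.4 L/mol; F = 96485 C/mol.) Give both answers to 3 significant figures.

0.210 g Zn; 0.0719 L Cl₂

Q = 0.171 × 3624 = 619.7 C; n(e⁻) = 619.7 / 96485 = 0.006423 mol
Cathode: Zn²⁺ + 2e⁻ → Zn → n(Zn) = 0.006423/2 = 0.003212 mol → 0.210 g
Anode: 2Cl⁻ → Cl₂ + 2e⁻ → n(Cl₂) = 0.006423/2 = 0.003212 mol → 0.0719 L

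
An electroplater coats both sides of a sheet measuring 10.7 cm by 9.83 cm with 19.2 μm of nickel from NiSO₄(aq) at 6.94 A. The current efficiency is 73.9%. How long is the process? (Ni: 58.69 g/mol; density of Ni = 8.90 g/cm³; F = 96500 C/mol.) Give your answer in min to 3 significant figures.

Plated area = 2 × 10.7 × 9.83 = 210.4 cm²
Volume = 210.4 × 19.2×10⁻⁴ cm = 0.4040 cm³
m(Ni) = 0.4040 × 8.90 = 3.596 g
n(Ni) = 3.596 / 58.69 = 0.06127 mol; n(e⁻) = 2 × 0.06127 = 0.1225 mol
Q = 0.1225 × 96500 / 0.739 = 16000 C
t = 16000 / 6.94 = 2305 s = 38.4 min

38.4 min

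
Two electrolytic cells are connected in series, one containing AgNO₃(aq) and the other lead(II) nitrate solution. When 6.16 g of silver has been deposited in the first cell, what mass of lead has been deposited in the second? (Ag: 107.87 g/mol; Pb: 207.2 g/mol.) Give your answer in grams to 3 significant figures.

5.92 g

n(Ag) = 6.16 / 107.87 = 0.05711 mol
Ag⁺ + e⁻ → Ag, so n(e⁻) = 0.05711 mol
Same current for the same time ⇒ same n(e⁻) = 0.05711 mol in both cells.
Pb²⁺ + 2e⁻ → Pb, so n(Pb) = 0.05711 / 2 = 0.02856 mol
m(Pb) = 0.02856 × 207.2 = 5.92 g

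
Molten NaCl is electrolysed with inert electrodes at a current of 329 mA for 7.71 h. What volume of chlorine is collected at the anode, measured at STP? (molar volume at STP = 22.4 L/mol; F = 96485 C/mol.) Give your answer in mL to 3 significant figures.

1060 mL

Q = 0.329 A × 27756 s = 9132 C
n(e⁻) = Q/F = 9132/96485 = 0.09465 mol
2Cl⁻ → Cl₂ + 2e⁻, so n(Cl₂) = 0.09465 / 2 = 0.04733 mol
V = 0.04733 × 22.4 = 1.060 L
= 1060 mL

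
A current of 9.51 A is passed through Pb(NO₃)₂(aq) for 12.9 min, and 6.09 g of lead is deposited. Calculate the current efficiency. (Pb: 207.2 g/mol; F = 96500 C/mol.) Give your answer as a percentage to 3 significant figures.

77.1%

Q = 9.51 × 774 = 7361 C
n(e⁻) = 7361 / 96500 = 0.07628 mol
Pb²⁺ + 2e⁻ → Pb, so theoretical n(Pb) = 0.03814 mol → 7.903 g
Efficiency = 6.09 / 7.903 = 0.7706 = 77.1%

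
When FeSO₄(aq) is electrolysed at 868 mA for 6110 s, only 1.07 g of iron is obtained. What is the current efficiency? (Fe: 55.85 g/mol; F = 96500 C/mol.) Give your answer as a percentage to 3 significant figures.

Q = 0.868 × 6110 = 5303 C
n(e⁻) = 5303 / 96500 = 0.05495 mol
Fe²⁺ + 2e⁻ → Fe, so theoretical n(Fe) = 0.02748 mol → 1.535 g
Efficiency = 1.07 / 1.535 = 0.6971 = 69.7%

69.7%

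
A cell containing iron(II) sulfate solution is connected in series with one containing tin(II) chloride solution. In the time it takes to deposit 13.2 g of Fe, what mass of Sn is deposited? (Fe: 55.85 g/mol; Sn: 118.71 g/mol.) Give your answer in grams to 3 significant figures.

28.1 g

n(Fe) = 13.2 / 55.85 = 0.2363 mol
Fe²⁺ + 2e⁻ → Fe, so n(e⁻) = 2 × 0.2363 = 0.4726 mol
Since the cells are in series, n(e⁻) in the Sn cell is also 0.4726 mol.
Sn²⁺ + 2e⁻ → Sn, so n(Sn) = 0.4726 / 2 = 0.2363 mol
m(Sn) = 0.2363 × 118.71 = 28.1 g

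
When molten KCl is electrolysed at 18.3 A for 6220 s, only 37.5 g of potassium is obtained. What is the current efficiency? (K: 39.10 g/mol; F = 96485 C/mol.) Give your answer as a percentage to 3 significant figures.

Q = 18.3 × 6220 = 1.138×10^5 C
n(e⁻) = 1.138×10^5 / 96485 = 1.179 mol
K⁺ + e⁻ → K, so theoretical n(K) = 1.179 mol → 46.10 g
Efficiency = 37.5 / 46.10 = 0.8134 = 81.3%

81.3%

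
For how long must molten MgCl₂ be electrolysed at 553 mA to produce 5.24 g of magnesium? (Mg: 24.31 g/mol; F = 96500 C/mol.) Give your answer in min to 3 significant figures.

n(Mg) = 5.24 / 24.31 = 0.2155 mol
Mg²⁺ + 2e⁻ → Mg, so n(e⁻) = 2 × 0.2155 = 0.4310 mol
Q = 0.4310 × 96500 = 41590 C
t = Q / I = 41590 / 0.553 = 75210 s = 1250 min

1250 min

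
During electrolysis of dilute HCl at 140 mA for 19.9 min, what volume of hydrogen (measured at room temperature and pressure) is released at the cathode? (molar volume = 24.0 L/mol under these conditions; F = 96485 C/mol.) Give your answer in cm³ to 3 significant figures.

Q = It = 0.140 × 1194 = 167.2 C
n(e⁻) = Q/F = 167.2/96485 = 0.001733 mol
2H⁺ + 2e⁻ → H₂, so n(H₂) = 0.001733 / 2 = 8.665×10^-4 mol
V = 8.665×10^-4 × 24.0 = 0.02080 L
= 20.8 cm³

20.8 cm³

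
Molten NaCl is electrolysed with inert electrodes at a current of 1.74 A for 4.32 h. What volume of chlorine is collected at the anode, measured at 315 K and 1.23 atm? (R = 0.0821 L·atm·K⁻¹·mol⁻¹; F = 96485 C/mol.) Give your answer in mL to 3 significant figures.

Q = 1.74 A × 15552 s = 27060 C
n(e⁻) = 27060 / 96485 = 0.2805 mol
2Cl⁻ → Cl₂ + 2e⁻, so n(Cl₂) = 0.2805 / 2 = 0.1403 mol
V = nRT/P = 0.1403 × 0.0821 × 315 / 1.23 = 2.950 L
= 2950 mL

2950 mL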